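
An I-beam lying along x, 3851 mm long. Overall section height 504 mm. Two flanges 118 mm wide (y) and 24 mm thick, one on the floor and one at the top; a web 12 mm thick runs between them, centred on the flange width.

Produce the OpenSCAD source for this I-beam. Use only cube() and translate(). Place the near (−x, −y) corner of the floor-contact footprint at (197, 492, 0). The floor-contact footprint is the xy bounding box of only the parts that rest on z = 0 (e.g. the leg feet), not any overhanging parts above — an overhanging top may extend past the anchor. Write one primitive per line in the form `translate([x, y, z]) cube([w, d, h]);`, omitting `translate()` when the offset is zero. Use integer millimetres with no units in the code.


translate([197, 492, 0]) cube([3851, 118, 24]);
translate([197, 545, 24]) cube([3851, 12, 456]);
translate([197, 492, 480]) cube([3851, 118, 24]);


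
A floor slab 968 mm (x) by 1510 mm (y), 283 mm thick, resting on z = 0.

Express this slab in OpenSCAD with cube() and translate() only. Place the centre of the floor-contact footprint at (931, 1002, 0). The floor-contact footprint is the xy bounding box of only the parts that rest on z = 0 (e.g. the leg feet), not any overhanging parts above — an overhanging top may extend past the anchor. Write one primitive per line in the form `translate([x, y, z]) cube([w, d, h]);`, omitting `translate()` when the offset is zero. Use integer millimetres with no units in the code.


translate([447, 247, 0]) cube([968, 1510, 283]);


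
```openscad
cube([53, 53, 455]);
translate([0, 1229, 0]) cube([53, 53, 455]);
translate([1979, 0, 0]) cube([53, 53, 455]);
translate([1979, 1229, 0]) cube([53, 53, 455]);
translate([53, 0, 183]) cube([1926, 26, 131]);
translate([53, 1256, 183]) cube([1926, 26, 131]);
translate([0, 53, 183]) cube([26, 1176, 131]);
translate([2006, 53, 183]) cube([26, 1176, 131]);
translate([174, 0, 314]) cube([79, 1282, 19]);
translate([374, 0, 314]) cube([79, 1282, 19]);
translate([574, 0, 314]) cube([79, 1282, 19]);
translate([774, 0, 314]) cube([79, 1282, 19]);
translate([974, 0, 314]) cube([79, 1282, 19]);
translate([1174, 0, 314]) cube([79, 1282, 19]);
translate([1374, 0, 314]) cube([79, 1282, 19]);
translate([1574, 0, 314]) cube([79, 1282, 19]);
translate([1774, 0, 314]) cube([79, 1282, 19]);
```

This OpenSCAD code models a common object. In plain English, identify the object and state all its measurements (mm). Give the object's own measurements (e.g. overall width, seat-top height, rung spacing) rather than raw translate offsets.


A bed frame 2032 mm long (x) by 1282 mm wide (y). Four 53×53 mm corner posts, 455 mm tall, at the corners of the footprint. Four rails of 26 mm thickness and 131 mm height run between adjacent posts with their undersides at z = 183 mm, their outer faces flush with the outside of the frame (the two x-running rails run between the posts' inner faces; the two y-running rails run between the posts' inner faces). 9 slats, each 79 mm wide (x) and 19 mm thick, lie across the top of the two x-running rails, running the full 1282 mm width of the frame in y; along x they sit between the end posts with a 121 mm gap after the −x posts and between neighbouring slats, leaving 126 mm before the +x posts.


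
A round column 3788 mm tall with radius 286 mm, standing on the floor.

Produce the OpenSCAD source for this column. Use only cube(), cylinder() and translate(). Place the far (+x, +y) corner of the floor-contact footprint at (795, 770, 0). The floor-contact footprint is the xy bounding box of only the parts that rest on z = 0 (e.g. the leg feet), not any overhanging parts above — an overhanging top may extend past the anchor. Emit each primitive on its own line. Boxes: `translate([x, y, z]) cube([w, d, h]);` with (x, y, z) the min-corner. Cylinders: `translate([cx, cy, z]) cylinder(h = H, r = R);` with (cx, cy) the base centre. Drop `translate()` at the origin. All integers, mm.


translate([509, 484, 0]) cylinder(h = 3788, r = 286);


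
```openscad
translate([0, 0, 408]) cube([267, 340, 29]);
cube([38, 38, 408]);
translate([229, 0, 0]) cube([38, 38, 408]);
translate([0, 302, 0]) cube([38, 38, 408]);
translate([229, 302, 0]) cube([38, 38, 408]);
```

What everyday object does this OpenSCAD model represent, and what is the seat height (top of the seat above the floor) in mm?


A stool. The seat height is 437 mm.

A 267×340×29 slab at z = 408 on four corner posts — a stool. The seat top is 408 + 29 = 437 mm.


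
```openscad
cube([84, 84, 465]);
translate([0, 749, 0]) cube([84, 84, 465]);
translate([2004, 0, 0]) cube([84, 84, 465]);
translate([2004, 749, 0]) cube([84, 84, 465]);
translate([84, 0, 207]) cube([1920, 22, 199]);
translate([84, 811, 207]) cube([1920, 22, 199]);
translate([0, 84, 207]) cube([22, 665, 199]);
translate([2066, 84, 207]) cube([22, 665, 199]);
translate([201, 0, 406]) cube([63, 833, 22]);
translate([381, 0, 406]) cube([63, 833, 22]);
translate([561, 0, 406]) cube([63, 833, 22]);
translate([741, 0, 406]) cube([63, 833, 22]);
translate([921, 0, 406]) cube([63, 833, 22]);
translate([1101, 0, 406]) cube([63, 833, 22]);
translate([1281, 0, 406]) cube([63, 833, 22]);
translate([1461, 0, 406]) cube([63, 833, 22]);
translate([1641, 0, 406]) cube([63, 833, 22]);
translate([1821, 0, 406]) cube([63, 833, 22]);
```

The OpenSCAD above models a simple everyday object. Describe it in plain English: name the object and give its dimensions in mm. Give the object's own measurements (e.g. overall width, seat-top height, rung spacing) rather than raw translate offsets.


A bed frame 2088 mm long (x) by 833 mm wide (y). Four 84×84 mm corner posts, 465 mm tall, at the corners of the footprint. Four rails of 22 mm thickness and 199 mm height run between adjacent posts with their undersides at z = 207 mm, their outer faces flush with the outside of the frame (the two x-running rails run between the posts' inner faces; the two y-running rails run between the posts' inner faces). 10 slats, each 63 mm wide (x) and 22 mm thick, lie across the top of the two x-running rails, running the full 833 mm width of the frame in y; along x they sit between the end posts with a 117 mm gap after the −x posts and between neighbouring slats, leaving 120 mm before the +x posts.


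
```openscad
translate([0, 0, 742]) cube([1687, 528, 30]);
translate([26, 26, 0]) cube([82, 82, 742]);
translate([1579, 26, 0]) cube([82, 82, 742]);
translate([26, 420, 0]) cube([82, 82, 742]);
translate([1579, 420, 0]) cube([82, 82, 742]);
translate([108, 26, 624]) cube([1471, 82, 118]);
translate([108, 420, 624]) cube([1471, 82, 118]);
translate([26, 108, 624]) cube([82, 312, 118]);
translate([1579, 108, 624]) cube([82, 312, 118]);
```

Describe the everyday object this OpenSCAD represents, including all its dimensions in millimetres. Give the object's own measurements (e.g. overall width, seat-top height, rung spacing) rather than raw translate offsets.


A rectangular dining table. The top is 1687×528×30 mm with its upper surface at z = 772 mm. It stands on four 82×82 mm square legs, each inset 26 mm from the nearest pair of top edges, running from the floor to the underside of the top. Four apron rails, 82 mm thick and 118 mm tall, run between adjacent legs with their top edges flush with the underside of the top and their outer faces flush with the legs' outer faces.


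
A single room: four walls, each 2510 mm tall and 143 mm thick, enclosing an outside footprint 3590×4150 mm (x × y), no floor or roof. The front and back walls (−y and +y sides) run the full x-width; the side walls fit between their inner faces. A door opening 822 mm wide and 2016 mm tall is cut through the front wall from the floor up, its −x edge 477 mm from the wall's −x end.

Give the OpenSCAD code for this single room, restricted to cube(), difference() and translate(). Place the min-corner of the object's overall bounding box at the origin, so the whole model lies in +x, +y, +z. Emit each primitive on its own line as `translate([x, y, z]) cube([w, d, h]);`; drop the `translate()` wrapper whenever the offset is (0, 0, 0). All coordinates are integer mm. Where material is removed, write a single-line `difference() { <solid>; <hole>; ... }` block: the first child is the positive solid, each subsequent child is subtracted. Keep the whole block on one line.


difference() { cube([3590, 143, 2510]); translate([477, 0, 0]) cube([822, 143, 2016]); }
translate([0, 4007, 0]) cube([3590, 143, 2510]);
translate([0, 143, 0]) cube([143, 3864, 2510]);
translate([3447, 143, 0]) cube([143, 3864, 2510]);


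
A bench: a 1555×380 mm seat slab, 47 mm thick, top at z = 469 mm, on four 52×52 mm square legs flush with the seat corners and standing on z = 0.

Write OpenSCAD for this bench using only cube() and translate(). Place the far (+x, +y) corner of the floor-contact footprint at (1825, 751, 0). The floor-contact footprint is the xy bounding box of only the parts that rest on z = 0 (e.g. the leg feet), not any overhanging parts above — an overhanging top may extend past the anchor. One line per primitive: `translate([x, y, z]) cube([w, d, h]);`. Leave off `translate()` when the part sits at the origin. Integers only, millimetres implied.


translate([270, 371, 422]) cube([1555, 380, 47]);
translate([270, 371, 0]) cube([52, 52, 422]);
translate([270, 699, 0]) cube([52, 52, 422]);
translate([1773, 371, 0]) cube([52, 52, 422]);
translate([1773, 699, 0]) cube([52, 52, 422]);


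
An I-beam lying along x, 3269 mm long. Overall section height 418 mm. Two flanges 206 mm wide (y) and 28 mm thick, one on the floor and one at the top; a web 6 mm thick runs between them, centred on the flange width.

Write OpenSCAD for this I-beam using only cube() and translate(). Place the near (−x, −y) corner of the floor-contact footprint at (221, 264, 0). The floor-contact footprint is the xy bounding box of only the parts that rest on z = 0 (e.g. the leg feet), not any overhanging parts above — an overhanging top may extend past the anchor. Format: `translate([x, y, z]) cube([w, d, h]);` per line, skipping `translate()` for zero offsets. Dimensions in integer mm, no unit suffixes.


translate([221, 264, 0]) cube([3269, 206, 28]);
translate([221, 364, 28]) cube([3269, 6, 362]);
translate([221, 264, 390]) cube([3269, 206, 28]);


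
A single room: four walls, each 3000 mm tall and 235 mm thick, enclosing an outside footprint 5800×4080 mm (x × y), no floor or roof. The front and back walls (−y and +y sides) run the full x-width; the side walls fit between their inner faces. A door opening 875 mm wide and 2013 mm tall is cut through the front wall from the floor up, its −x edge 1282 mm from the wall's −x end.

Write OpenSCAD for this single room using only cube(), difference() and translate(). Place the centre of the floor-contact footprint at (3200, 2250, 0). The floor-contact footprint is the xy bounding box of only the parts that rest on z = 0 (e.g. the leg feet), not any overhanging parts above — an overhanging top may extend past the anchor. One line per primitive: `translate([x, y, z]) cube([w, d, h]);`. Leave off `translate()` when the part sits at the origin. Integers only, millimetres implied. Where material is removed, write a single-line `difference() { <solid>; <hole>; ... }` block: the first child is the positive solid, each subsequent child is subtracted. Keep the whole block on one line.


difference() { translate([300, 210, 0]) cube([5800, 235, 3000]); translate([1582, 210, 0]) cube([875, 235, 2013]); }
translate([300, 4055, 0]) cube([5800, 235, 3000]);
translate([300, 445, 0]) cube([235, 3610, 3000]);
translate([5865, 445, 0]) cube([235, 3610, 3000]);


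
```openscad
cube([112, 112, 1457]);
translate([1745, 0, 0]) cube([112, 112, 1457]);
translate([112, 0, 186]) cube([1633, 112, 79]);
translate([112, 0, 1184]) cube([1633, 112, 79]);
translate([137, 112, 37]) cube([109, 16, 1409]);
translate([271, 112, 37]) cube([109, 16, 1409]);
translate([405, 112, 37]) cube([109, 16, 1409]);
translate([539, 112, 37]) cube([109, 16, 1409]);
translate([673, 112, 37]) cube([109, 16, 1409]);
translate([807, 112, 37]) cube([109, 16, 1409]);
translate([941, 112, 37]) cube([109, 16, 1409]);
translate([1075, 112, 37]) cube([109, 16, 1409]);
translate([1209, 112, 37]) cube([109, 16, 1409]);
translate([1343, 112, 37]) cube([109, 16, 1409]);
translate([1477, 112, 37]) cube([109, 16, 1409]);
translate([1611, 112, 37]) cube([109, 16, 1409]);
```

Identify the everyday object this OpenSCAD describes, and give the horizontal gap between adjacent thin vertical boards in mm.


A fence section. The picket gap is 25 mm.

Two posts, two rails, 12 pickets — a fence section. Span 1633 mm holds 12 pickets of 109 mm with 13 equal gaps: ⌊(1633 − 12·109) / 13⌋ = 25 mm.


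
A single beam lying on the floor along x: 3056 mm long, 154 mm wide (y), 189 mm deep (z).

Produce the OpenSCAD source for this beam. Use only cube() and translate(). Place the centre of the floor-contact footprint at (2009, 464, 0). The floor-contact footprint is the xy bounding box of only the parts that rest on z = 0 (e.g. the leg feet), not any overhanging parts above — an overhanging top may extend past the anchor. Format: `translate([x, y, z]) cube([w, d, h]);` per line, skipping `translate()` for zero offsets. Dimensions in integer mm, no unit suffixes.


translate([481, 387, 0]) cube([3056, 154, 189]);


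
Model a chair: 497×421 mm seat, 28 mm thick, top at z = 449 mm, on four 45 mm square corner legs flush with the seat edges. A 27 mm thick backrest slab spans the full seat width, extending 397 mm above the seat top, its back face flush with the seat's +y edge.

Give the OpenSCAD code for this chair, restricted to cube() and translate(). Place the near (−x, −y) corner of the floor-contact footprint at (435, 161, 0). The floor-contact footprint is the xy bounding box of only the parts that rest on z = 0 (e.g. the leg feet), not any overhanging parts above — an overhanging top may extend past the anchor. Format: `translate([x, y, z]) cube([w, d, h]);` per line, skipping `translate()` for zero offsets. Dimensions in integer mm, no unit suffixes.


// leg_h = 449 - 28 = 421
translate([435, 161, 421]) cube([497, 421, 28]);
translate([435, 161, 0]) cube([45, 45, 421]);
translate([887, 161, 0]) cube([45, 45, 421]);
translate([435, 537, 0]) cube([45, 45, 421]);
translate([887, 537, 0]) cube([45, 45, 421]);
translate([435, 555, 449]) cube([497, 27, 397]);


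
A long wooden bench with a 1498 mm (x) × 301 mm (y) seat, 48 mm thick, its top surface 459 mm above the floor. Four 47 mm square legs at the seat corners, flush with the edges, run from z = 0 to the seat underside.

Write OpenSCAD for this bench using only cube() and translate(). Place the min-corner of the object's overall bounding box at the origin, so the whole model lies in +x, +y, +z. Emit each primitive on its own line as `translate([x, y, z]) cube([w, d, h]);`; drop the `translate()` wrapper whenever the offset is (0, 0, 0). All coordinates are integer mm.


translate([0, 0, 411]) cube([1498, 301, 48]);
cube([47, 47, 411]);
translate([0, 254, 0]) cube([47, 47, 411]);
translate([1451, 0, 0]) cube([47, 47, 411]);
translate([1451, 254, 0]) cube([47, 47, 411]);


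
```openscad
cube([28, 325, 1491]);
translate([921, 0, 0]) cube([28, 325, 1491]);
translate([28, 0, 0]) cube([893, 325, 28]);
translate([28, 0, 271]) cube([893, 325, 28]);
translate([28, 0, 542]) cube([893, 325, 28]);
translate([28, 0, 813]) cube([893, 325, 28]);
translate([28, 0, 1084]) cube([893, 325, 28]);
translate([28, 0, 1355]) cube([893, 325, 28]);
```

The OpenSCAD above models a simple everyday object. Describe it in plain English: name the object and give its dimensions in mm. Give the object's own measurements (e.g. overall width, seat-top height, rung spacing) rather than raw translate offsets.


An open bookshelf. Two side panels, each 28 mm thick, 325 mm deep and 1491 mm tall, stand 949 mm apart (outside-to-outside). Between them sit 6 shelves, each 28 mm thick and 325 mm deep, spanning the full gap between the sides. The bottom shelf rests on the floor (its underside at z = 0) and the clear gap between one shelf's top and the next shelf's underside is 243 mm.


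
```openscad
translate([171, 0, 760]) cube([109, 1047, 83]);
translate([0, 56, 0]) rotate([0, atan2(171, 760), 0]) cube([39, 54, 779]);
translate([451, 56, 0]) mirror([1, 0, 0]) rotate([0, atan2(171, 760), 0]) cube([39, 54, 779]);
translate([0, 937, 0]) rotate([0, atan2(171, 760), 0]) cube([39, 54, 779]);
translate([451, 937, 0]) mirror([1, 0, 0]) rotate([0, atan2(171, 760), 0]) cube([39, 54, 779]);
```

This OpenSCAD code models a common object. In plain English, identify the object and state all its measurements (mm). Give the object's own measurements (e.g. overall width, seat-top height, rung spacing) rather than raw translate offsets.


A sawhorse. A 109×1047×83 mm beam (x, y, z) sits on two A-frame leg pairs. Each pair is two raked legs of 39×54 mm section (54 mm along y) splaying symmetrically in x. Each leg rises 760 mm vertically over 171 mm of horizontal reach and is 779 mm long along its own axis. Every leg's outer bottom edge rests on the floor and its outer top edge meets a bottom edge of the beam — the left legs (tilting toward +x) meet the beam's −x bottom edge, the right legs (their mirror images, tilting toward −x) meet its +x bottom edge — so the leg tops tuck under the beam, the beam's underside is 760 mm above the floor, and the feet are 451 mm apart outside-to-outside with the beam centred between them. The two leg pairs are set in 56 mm from either end of the beam.


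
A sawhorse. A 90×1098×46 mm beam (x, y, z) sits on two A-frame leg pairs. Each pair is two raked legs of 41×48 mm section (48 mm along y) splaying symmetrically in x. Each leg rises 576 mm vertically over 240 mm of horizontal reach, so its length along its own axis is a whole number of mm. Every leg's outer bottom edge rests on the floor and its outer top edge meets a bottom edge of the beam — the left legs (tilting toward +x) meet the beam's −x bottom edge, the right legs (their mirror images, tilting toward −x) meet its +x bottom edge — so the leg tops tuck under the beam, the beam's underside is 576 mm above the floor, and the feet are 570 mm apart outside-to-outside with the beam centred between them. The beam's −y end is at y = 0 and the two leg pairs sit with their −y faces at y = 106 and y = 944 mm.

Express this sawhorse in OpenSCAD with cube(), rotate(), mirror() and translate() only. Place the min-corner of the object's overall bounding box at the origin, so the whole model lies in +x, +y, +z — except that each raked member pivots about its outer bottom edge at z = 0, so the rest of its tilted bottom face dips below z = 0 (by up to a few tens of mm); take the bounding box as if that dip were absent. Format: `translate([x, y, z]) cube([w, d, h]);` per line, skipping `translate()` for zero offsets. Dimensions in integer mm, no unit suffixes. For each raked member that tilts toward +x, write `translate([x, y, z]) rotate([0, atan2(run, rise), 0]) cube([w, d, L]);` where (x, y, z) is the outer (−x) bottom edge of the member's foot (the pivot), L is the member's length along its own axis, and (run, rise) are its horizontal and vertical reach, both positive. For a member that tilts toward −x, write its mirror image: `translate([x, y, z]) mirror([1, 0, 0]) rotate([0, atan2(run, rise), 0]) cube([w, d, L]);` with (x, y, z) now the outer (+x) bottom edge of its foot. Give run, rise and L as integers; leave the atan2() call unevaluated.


// leg length = √(240² + 576²) = 624
// right-leg outer foot x = 2·240 + 90 = 570
// beam min-corner = (240, 0, 576)
translate([240, 0, 576]) cube([90, 1098, 46]);
translate([0, 106, 0]) rotate([0, atan2(240, 576), 0]) cube([41, 48, 624]);
translate([570, 106, 0]) mirror([1, 0, 0]) rotate([0, atan2(240, 576), 0]) cube([41, 48, 624]);
translate([0, 944, 0]) rotate([0, atan2(240, 576), 0]) cube([41, 48, 624]);
translate([570, 944, 0]) mirror([1, 0, 0]) rotate([0, atan2(240, 576), 0]) cube([41, 48, 624]);


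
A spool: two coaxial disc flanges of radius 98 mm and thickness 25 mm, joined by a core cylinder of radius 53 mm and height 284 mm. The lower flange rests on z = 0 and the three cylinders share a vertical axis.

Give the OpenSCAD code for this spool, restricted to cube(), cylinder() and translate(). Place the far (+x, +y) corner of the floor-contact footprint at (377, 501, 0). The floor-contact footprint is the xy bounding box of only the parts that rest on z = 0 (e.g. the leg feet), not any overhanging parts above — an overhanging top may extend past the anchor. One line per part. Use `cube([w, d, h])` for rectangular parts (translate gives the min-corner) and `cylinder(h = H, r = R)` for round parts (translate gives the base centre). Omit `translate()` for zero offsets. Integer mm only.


translate([279, 403, 0]) cylinder(h = 25, r = 98);
translate([279, 403, 25]) cylinder(h = 284, r = 53);
translate([279, 403, 309]) cylinder(h = 25, r = 98);


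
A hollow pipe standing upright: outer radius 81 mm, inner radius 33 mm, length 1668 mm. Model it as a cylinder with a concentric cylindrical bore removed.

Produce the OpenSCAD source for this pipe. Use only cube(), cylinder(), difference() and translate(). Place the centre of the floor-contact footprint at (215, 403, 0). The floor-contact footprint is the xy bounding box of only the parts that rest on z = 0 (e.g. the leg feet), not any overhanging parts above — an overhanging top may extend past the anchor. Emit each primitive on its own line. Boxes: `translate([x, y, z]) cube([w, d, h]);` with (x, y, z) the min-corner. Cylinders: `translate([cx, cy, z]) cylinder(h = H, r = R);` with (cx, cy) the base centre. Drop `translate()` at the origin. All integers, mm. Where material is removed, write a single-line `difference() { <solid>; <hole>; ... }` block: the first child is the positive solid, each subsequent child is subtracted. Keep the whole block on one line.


difference() { translate([215, 403, 0]) cylinder(h = 1668, r = 81); translate([215, 403, 0]) cylinder(h = 1668, r = 33); }


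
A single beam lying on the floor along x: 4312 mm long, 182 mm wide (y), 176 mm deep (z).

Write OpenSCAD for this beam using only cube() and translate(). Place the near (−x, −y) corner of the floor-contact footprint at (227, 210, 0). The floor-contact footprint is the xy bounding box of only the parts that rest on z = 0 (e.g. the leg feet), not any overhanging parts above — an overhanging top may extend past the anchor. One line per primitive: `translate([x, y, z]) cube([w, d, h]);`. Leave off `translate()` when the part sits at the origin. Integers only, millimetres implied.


translate([227, 210, 0]) cube([4312, 182, 176]);


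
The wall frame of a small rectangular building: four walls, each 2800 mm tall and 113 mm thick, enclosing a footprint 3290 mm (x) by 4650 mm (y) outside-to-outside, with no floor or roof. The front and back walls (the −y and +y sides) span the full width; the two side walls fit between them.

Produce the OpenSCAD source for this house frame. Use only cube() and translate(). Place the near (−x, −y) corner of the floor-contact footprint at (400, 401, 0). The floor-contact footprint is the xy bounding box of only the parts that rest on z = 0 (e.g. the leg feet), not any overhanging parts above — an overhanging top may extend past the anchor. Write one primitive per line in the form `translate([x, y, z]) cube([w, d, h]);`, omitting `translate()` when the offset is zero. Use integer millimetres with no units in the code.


translate([400, 401, 0]) cube([3290, 113, 2800]);
translate([400, 4938, 0]) cube([3290, 113, 2800]);
translate([400, 514, 0]) cube([113, 4424, 2800]);
translate([3577, 514, 0]) cube([113, 4424, 2800]);


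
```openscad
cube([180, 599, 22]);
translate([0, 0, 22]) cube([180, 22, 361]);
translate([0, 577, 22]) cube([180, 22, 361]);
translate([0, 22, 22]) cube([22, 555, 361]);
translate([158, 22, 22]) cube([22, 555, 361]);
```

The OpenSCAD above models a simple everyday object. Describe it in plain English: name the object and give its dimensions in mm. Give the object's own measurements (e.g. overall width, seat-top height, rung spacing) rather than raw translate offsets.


An open-topped rectangular box: outside dimensions 180×599×383 mm, with a uniform wall and base thickness of 22 mm. The base is a full 180×599 slab on the floor; four walls sit on top of the base. The front and back walls (the −y and +y sides) span the full width; the two side walls fit between them.


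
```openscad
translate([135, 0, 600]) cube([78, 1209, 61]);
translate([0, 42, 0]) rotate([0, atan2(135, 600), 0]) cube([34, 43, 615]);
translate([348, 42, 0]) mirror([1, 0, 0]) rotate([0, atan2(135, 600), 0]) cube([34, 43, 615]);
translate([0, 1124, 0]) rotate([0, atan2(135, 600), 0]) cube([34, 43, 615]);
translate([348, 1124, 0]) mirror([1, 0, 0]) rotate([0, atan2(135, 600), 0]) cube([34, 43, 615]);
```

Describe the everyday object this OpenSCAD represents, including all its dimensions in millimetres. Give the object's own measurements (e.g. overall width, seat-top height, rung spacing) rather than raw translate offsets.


A sawhorse. A 78×1209×61 mm beam (x, y, z) sits on two A-frame leg pairs. Each pair is two raked legs of 34×43 mm section (43 mm along y) splaying symmetrically in x. Each leg rises 600 mm vertically over 135 mm of horizontal reach and is 615 mm long along its own axis. Every leg's outer bottom edge rests on the floor and its outer top edge meets a bottom edge of the beam — the left legs (tilting toward +x) meet the beam's −x bottom edge, the right legs (their mirror images, tilting toward −x) meet its +x bottom edge — so the leg tops tuck under the beam, the beam's underside is 600 mm above the floor, and the feet are 348 mm apart outside-to-outside with the beam centred between them. The two leg pairs are set in 42 mm from either end of the beam.


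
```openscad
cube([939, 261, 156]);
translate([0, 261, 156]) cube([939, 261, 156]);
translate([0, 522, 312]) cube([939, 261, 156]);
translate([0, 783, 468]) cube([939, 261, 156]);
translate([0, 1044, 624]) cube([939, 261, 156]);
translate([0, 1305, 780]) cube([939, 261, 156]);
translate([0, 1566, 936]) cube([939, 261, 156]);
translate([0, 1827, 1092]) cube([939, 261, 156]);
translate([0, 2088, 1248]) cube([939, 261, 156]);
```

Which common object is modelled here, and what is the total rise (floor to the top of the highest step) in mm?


A staircase. The total rise is 1404 mm.

9 identical blocks, each offset up and back from the previous — a staircase. Each step is 156 mm tall and there are 9 of them, so the total rise is 9 × 156 = 1404 mm.


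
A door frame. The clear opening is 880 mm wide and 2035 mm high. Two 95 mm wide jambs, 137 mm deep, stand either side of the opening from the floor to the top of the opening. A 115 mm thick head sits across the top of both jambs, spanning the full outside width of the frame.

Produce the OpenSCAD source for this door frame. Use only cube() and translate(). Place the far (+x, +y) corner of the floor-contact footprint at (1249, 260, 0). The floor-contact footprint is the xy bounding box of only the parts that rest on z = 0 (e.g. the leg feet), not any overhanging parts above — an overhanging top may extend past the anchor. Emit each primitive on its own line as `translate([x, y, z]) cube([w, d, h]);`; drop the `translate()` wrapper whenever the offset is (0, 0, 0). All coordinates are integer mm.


translate([179, 123, 0]) cube([95, 137, 2035]);
translate([1154, 123, 0]) cube([95, 137, 2035]);
translate([179, 123, 2035]) cube([1070, 137, 115]);


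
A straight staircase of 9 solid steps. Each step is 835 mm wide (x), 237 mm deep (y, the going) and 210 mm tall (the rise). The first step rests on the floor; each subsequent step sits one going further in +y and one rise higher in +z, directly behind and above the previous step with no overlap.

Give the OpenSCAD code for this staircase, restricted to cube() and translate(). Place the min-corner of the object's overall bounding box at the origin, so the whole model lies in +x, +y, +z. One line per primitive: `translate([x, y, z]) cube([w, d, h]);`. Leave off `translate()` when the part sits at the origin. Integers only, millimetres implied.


cube([835, 237, 210]);
translate([0, 237, 210]) cube([835, 237, 210]);
translate([0, 474, 420]) cube([835, 237, 210]);
translate([0, 711, 630]) cube([835, 237, 210]);
translate([0, 948, 840]) cube([835, 237, 210]);
translate([0, 1185, 1050]) cube([835, 237, 210]);
translate([0, 1422, 1260]) cube([835, 237, 210]);
translate([0, 1659, 1470]) cube([835, 237, 210]);
translate([0, 1896, 1680]) cube([835, 237, 210]);


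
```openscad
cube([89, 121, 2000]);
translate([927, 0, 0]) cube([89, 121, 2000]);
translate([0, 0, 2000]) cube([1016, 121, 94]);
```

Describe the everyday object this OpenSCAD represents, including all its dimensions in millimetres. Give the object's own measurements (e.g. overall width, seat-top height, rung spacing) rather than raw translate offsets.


A door frame. The clear opening is 838 mm wide and 2000 mm high. Two 89 mm wide jambs, 121 mm deep, stand either side of the opening from the floor to the top of the opening. A 94 mm thick head sits across the top of both jambs, spanning the full outside width of the frame.


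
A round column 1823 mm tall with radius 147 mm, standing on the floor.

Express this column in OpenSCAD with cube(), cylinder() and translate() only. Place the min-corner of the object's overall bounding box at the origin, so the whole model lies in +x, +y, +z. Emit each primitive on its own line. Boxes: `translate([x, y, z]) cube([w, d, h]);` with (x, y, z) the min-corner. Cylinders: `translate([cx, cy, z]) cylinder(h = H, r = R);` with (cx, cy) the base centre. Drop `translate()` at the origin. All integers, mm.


translate([147, 147, 0]) cylinder(h = 1823, r = 147);


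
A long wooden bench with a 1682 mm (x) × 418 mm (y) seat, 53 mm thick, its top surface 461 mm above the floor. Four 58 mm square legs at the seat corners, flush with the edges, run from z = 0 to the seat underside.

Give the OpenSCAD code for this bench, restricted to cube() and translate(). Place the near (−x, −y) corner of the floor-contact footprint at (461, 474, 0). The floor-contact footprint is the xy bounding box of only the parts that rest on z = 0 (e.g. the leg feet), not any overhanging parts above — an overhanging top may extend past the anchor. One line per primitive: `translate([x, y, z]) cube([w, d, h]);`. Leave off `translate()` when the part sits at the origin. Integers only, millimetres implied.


// leg_h = 461 − 53 = 408
translate([461, 474, 408]) cube([1682, 418, 53]);
translate([461, 474, 0]) cube([58, 58, 408]);
translate([461, 834, 0]) cube([58, 58, 408]);
translate([2085, 474, 0]) cube([58, 58, 408]);
translate([2085, 834, 0]) cube([58, 58, 408]);


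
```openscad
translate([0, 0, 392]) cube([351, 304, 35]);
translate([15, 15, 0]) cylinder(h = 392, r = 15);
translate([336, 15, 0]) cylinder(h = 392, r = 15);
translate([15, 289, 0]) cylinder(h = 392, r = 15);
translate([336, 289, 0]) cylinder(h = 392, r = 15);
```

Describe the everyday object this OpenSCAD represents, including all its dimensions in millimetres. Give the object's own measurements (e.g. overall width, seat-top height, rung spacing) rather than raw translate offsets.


A four-legged stool. The seat is a 351×304×35 mm slab whose top surface is at z = 427 mm; four round legs, each 30 mm in diameter, run from the floor (z = 0) to the underside of the seat, each leg's axis is inset half a diameter from the nearest pair of seat edges (so the leg's bounding box is flush with the corner).


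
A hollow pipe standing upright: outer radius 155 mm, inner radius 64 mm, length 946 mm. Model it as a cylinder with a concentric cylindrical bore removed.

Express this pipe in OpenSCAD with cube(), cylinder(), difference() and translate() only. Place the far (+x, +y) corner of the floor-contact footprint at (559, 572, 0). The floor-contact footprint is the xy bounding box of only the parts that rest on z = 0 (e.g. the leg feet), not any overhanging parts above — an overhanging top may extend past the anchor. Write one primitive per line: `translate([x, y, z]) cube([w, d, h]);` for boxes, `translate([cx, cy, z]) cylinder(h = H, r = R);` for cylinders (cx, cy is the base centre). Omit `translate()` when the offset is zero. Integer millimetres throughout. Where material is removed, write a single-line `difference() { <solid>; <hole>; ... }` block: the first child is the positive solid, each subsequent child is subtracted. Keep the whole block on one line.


difference() { translate([404, 417, 0]) cylinder(h = 946, r = 155); translate([404, 417, 0]) cylinder(h = 946, r = 64); }


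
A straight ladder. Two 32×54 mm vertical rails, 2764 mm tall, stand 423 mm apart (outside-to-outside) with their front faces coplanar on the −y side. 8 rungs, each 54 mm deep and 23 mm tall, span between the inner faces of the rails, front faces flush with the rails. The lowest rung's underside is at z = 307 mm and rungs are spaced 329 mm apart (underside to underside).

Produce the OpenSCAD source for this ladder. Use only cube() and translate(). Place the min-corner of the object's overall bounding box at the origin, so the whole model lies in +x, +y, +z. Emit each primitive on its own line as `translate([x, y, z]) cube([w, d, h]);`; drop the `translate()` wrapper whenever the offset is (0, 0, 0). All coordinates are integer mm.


cube([32, 54, 2764]);
translate([391, 0, 0]) cube([32, 54, 2764]);
translate([32, 0, 307]) cube([359, 54, 23]);
translate([32, 0, 636]) cube([359, 54, 23]);
translate([32, 0, 965]) cube([359, 54, 23]);
translate([32, 0, 1294]) cube([359, 54, 23]);
translate([32, 0, 1623]) cube([359, 54, 23]);
translate([32, 0, 1952]) cube([359, 54, 23]);
translate([32, 0, 2281]) cube([359, 54, 23]);
translate([32, 0, 2610]) cube([359, 54, 23]);


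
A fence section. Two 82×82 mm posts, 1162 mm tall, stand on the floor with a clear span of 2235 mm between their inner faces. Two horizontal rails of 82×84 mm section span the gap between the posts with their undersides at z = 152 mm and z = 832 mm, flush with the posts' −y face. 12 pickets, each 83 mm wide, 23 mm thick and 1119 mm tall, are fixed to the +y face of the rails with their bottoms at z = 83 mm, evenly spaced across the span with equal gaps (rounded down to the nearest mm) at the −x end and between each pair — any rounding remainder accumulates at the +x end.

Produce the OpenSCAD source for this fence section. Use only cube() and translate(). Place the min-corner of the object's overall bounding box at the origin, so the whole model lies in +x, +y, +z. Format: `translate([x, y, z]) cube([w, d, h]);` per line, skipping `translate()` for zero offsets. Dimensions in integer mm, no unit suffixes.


cube([82, 82, 1162]);
translate([2317, 0, 0]) cube([82, 82, 1162]);
translate([82, 0, 152]) cube([2235, 82, 84]);
translate([82, 0, 832]) cube([2235, 82, 84]);
translate([177, 82, 83]) cube([83, 23, 1119]);
translate([355, 82, 83]) cube([83, 23, 1119]);
translate([533, 82, 83]) cube([83, 23, 1119]);
translate([711, 82, 83]) cube([83, 23, 1119]);
translate([889, 82, 83]) cube([83, 23, 1119]);
translate([1067, 82, 83]) cube([83, 23, 1119]);
translate([1245, 82, 83]) cube([83, 23, 1119]);
translate([1423, 82, 83]) cube([83, 23, 1119]);
translate([1601, 82, 83]) cube([83, 23, 1119]);
translate([1779, 82, 83]) cube([83, 23, 1119]);
translate([1957, 82, 83]) cube([83, 23, 1119]);
translate([2135, 82, 83]) cube([83, 23, 1119]);


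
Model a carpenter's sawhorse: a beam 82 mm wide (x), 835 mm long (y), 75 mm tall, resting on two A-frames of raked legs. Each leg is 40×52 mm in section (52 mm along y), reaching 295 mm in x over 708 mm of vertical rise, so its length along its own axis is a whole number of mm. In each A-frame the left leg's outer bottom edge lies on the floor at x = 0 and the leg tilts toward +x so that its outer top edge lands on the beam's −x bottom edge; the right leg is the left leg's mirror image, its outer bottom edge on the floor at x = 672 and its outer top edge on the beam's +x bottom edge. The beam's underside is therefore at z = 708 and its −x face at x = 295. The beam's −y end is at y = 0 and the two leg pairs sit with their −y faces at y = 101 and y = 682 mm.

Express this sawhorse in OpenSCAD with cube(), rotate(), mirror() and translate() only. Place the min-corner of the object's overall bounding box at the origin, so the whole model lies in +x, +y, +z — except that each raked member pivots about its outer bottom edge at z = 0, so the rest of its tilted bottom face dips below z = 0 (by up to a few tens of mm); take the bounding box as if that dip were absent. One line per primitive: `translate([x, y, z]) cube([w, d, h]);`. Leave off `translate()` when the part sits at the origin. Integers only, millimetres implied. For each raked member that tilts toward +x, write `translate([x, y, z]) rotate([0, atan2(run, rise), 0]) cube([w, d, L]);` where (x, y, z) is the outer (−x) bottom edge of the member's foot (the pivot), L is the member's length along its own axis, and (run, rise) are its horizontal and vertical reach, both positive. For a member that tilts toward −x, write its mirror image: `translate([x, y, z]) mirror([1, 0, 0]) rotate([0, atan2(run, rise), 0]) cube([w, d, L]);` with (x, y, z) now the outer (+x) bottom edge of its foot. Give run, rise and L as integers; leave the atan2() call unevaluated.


translate([295, 0, 708]) cube([82, 835, 75]);
translate([0, 101, 0]) rotate([0, atan2(295, 708), 0]) cube([40, 52, 767]);
translate([672, 101, 0]) mirror([1, 0, 0]) rotate([0, atan2(295, 708), 0]) cube([40, 52, 767]);
translate([0, 682, 0]) rotate([0, atan2(295, 708), 0]) cube([40, 52, 767]);
translate([672, 682, 0]) mirror([1, 0, 0]) rotate([0, atan2(295, 708), 0]) cube([40, 52, 767]);


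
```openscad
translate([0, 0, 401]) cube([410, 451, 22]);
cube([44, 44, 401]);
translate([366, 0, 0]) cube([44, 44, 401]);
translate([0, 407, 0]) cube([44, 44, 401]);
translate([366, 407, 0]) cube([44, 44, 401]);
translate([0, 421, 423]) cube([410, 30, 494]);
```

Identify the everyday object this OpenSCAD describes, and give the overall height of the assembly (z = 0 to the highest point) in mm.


A chair. The overall height is 917 mm.

A slab on four corner posts with a tall panel at the back — a chair. The seat slab sits at z = 401 with thickness 22, and the 494 mm backrest starts at the seat top, so the overall height is 401 + 22 + 494 = 917 mm.


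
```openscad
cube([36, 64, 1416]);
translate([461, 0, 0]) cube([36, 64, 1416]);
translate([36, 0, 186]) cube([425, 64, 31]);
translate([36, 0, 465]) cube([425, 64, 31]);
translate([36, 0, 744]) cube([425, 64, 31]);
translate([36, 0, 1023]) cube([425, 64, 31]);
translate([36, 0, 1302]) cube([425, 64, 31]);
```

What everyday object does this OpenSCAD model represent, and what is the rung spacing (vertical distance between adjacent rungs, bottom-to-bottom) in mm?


A ladder. The rung spacing is 279 mm.

Two tall 36×64 posts with 5 short bars between them — a ladder. Adjacent rungs sit at z = 186 and z = 465, so the spacing is 465 − 186 = 279 mm.


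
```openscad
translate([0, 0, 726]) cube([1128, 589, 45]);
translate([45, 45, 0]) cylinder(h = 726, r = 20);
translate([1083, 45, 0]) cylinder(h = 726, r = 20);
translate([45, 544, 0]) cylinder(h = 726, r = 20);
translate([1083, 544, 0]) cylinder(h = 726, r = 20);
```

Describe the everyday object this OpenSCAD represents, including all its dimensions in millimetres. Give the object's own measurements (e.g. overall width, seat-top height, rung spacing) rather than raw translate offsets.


A table: top 1128 mm (x) × 589 mm (y), 45 mm thick, upper face at z = 771 mm, on four round legs of 40 mm diameter, each leg's bounding box inset 25 mm from the nearest pair of top edges from z = 0 to the bottom of the top.


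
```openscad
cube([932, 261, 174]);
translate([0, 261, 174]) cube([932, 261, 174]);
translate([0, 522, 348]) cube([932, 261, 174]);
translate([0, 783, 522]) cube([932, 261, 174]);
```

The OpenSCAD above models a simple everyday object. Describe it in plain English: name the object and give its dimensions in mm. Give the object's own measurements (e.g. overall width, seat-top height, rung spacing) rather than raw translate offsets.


A straight staircase of 4 solid steps. Each step is 932 mm wide (x), 261 mm deep (y, the going) and 174 mm tall (the rise). The first step rests on the floor; each subsequent step sits one going further in +y and one rise higher in +z, directly behind and above the previous step with no overlap.
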